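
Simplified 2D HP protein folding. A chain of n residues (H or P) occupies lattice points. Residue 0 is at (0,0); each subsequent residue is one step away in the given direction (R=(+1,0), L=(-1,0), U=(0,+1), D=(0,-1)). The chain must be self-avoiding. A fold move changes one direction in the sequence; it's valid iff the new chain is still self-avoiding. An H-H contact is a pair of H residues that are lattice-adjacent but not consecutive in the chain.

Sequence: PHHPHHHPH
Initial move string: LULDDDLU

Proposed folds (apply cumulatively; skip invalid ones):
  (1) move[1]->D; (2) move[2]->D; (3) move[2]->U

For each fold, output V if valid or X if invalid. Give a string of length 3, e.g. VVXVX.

Initial: LULDDDLU -> [(0, 0), (-1, 0), (-1, 1), (-2, 1), (-2, 0), (-2, -1), (-2, -2), (-3, -2), (-3, -1)]
Fold 1: move[1]->D => LDLDDDLU VALID
Fold 2: move[2]->D => LDDDDDLU VALID
Fold 3: move[2]->U => LDUDDDLU INVALID (collision), skipped

Answer: VVX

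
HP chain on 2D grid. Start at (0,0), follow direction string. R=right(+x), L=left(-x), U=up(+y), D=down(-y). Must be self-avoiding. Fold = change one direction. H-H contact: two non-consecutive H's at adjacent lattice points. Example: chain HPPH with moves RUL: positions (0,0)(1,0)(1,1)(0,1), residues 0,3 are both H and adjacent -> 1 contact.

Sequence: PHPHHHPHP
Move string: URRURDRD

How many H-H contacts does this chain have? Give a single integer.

Answer: 0

Derivation:
Positions: [(0, 0), (0, 1), (1, 1), (2, 1), (2, 2), (3, 2), (3, 1), (4, 1), (4, 0)]
No H-H contacts found.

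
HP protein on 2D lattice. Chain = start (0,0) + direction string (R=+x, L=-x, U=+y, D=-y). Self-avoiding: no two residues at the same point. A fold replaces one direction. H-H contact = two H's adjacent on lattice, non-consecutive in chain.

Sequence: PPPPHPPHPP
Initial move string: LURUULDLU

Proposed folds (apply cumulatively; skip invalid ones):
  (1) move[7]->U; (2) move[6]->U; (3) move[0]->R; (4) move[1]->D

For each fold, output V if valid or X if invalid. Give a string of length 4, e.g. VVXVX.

Answer: XVVV

Derivation:
Initial: LURUULDLU -> [(0, 0), (-1, 0), (-1, 1), (0, 1), (0, 2), (0, 3), (-1, 3), (-1, 2), (-2, 2), (-2, 3)]
Fold 1: move[7]->U => LURUULDUU INVALID (collision), skipped
Fold 2: move[6]->U => LURUULULU VALID
Fold 3: move[0]->R => RURUULULU VALID
Fold 4: move[1]->D => RDRUULULU VALID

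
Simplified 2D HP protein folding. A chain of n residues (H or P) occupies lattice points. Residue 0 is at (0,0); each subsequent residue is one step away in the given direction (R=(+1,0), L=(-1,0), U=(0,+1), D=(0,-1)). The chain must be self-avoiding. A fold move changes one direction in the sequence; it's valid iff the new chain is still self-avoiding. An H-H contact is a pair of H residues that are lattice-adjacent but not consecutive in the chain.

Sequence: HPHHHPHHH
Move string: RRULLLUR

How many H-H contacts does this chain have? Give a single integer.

Answer: 0

Derivation:
Positions: [(0, 0), (1, 0), (2, 0), (2, 1), (1, 1), (0, 1), (-1, 1), (-1, 2), (0, 2)]
No H-H contacts found.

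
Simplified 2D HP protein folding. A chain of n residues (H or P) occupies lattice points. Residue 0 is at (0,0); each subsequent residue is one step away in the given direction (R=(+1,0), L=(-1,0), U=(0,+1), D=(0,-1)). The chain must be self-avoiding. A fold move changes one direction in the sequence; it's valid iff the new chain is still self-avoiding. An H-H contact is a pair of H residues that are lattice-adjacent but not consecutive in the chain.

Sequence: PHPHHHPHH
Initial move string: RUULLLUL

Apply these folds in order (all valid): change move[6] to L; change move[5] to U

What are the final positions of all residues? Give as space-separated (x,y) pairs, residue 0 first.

Answer: (0,0) (1,0) (1,1) (1,2) (0,2) (-1,2) (-1,3) (-2,3) (-3,3)

Derivation:
Initial moves: RUULLLUL
Fold: move[6]->L => RUULLLLL (positions: [(0, 0), (1, 0), (1, 1), (1, 2), (0, 2), (-1, 2), (-2, 2), (-3, 2), (-4, 2)])
Fold: move[5]->U => RUULLULL (positions: [(0, 0), (1, 0), (1, 1), (1, 2), (0, 2), (-1, 2), (-1, 3), (-2, 3), (-3, 3)])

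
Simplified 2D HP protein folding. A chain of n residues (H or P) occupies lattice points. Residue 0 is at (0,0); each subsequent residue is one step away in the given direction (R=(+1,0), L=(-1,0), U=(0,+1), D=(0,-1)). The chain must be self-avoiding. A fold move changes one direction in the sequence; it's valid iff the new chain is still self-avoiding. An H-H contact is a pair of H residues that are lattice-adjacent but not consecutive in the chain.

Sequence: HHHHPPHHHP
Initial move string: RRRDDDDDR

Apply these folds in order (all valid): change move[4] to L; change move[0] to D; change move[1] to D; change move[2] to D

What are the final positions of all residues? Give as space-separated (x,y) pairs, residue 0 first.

Initial moves: RRRDDDDDR
Fold: move[4]->L => RRRDLDDDR (positions: [(0, 0), (1, 0), (2, 0), (3, 0), (3, -1), (2, -1), (2, -2), (2, -3), (2, -4), (3, -4)])
Fold: move[0]->D => DRRDLDDDR (positions: [(0, 0), (0, -1), (1, -1), (2, -1), (2, -2), (1, -2), (1, -3), (1, -4), (1, -5), (2, -5)])
Fold: move[1]->D => DDRDLDDDR (positions: [(0, 0), (0, -1), (0, -2), (1, -2), (1, -3), (0, -3), (0, -4), (0, -5), (0, -6), (1, -6)])
Fold: move[2]->D => DDDDLDDDR (positions: [(0, 0), (0, -1), (0, -2), (0, -3), (0, -4), (-1, -4), (-1, -5), (-1, -6), (-1, -7), (0, -7)])

Answer: (0,0) (0,-1) (0,-2) (0,-3) (0,-4) (-1,-4) (-1,-5) (-1,-6) (-1,-7) (0,-7)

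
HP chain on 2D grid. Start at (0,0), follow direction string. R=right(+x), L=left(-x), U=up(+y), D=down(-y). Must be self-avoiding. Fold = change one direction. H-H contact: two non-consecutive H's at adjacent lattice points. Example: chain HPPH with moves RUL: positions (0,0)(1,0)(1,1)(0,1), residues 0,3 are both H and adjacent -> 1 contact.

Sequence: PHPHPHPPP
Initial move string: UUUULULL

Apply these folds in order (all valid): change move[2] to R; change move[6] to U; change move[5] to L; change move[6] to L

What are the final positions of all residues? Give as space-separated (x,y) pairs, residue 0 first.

Initial moves: UUUULULL
Fold: move[2]->R => UURULULL (positions: [(0, 0), (0, 1), (0, 2), (1, 2), (1, 3), (0, 3), (0, 4), (-1, 4), (-2, 4)])
Fold: move[6]->U => UURULUUL (positions: [(0, 0), (0, 1), (0, 2), (1, 2), (1, 3), (0, 3), (0, 4), (0, 5), (-1, 5)])
Fold: move[5]->L => UURULLUL (positions: [(0, 0), (0, 1), (0, 2), (1, 2), (1, 3), (0, 3), (-1, 3), (-1, 4), (-2, 4)])
Fold: move[6]->L => UURULLLL (positions: [(0, 0), (0, 1), (0, 2), (1, 2), (1, 3), (0, 3), (-1, 3), (-2, 3), (-3, 3)])

Answer: (0,0) (0,1) (0,2) (1,2) (1,3) (0,3) (-1,3) (-2,3) (-3,3)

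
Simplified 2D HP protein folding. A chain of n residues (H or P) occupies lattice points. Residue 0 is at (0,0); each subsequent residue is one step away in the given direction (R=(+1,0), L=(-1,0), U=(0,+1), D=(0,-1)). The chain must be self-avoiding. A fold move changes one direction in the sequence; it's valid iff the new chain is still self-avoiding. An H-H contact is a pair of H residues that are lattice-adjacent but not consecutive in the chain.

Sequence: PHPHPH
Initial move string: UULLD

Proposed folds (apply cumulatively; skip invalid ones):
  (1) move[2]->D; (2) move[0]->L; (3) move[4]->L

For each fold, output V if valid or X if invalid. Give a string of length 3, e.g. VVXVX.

Answer: XVV

Derivation:
Initial: UULLD -> [(0, 0), (0, 1), (0, 2), (-1, 2), (-2, 2), (-2, 1)]
Fold 1: move[2]->D => UUDLD INVALID (collision), skipped
Fold 2: move[0]->L => LULLD VALID
Fold 3: move[4]->L => LULLL VALID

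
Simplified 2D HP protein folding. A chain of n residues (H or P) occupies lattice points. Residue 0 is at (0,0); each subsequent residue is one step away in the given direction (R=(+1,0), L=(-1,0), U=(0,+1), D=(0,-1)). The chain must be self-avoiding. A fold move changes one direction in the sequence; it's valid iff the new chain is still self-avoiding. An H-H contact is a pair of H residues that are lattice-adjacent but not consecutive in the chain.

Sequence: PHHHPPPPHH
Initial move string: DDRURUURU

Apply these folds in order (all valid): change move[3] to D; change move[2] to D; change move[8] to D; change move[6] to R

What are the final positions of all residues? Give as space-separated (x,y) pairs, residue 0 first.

Answer: (0,0) (0,-1) (0,-2) (0,-3) (0,-4) (1,-4) (1,-3) (2,-3) (3,-3) (3,-4)

Derivation:
Initial moves: DDRURUURU
Fold: move[3]->D => DDRDRUURU (positions: [(0, 0), (0, -1), (0, -2), (1, -2), (1, -3), (2, -3), (2, -2), (2, -1), (3, -1), (3, 0)])
Fold: move[2]->D => DDDDRUURU (positions: [(0, 0), (0, -1), (0, -2), (0, -3), (0, -4), (1, -4), (1, -3), (1, -2), (2, -2), (2, -1)])
Fold: move[8]->D => DDDDRUURD (positions: [(0, 0), (0, -1), (0, -2), (0, -3), (0, -4), (1, -4), (1, -3), (1, -2), (2, -2), (2, -3)])
Fold: move[6]->R => DDDDRURRD (positions: [(0, 0), (0, -1), (0, -2), (0, -3), (0, -4), (1, -4), (1, -3), (2, -3), (3, -3), (3, -4)])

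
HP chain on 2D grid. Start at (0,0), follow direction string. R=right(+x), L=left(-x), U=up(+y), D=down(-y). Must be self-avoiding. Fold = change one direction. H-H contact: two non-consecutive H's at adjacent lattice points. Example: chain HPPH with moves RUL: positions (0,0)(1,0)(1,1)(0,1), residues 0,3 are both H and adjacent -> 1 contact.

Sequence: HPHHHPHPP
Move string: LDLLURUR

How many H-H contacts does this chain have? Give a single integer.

Answer: 1

Derivation:
Positions: [(0, 0), (-1, 0), (-1, -1), (-2, -1), (-3, -1), (-3, 0), (-2, 0), (-2, 1), (-1, 1)]
H-H contact: residue 3 @(-2,-1) - residue 6 @(-2, 0)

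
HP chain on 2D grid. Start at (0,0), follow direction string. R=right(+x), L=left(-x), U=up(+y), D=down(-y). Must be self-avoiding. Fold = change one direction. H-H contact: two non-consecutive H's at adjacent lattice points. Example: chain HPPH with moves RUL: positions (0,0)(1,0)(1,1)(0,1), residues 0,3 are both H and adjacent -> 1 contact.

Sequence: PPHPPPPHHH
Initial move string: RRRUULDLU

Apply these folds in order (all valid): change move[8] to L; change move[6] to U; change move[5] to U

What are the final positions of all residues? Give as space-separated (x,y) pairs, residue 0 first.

Answer: (0,0) (1,0) (2,0) (3,0) (3,1) (3,2) (3,3) (3,4) (2,4) (1,4)

Derivation:
Initial moves: RRRUULDLU
Fold: move[8]->L => RRRUULDLL (positions: [(0, 0), (1, 0), (2, 0), (3, 0), (3, 1), (3, 2), (2, 2), (2, 1), (1, 1), (0, 1)])
Fold: move[6]->U => RRRUULULL (positions: [(0, 0), (1, 0), (2, 0), (3, 0), (3, 1), (3, 2), (2, 2), (2, 3), (1, 3), (0, 3)])
Fold: move[5]->U => RRRUUUULL (positions: [(0, 0), (1, 0), (2, 0), (3, 0), (3, 1), (3, 2), (3, 3), (3, 4), (2, 4), (1, 4)])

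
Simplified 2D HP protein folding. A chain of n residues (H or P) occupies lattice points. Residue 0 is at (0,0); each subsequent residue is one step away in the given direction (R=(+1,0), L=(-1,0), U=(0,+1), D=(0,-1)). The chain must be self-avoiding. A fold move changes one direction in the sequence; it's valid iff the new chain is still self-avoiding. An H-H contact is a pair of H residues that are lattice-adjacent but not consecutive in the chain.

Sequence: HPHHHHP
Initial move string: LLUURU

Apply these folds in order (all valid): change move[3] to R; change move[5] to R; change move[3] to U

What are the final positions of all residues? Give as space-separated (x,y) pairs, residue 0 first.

Answer: (0,0) (-1,0) (-2,0) (-2,1) (-2,2) (-1,2) (0,2)

Derivation:
Initial moves: LLUURU
Fold: move[3]->R => LLURRU (positions: [(0, 0), (-1, 0), (-2, 0), (-2, 1), (-1, 1), (0, 1), (0, 2)])
Fold: move[5]->R => LLURRR (positions: [(0, 0), (-1, 0), (-2, 0), (-2, 1), (-1, 1), (0, 1), (1, 1)])
Fold: move[3]->U => LLUURR (positions: [(0, 0), (-1, 0), (-2, 0), (-2, 1), (-2, 2), (-1, 2), (0, 2)])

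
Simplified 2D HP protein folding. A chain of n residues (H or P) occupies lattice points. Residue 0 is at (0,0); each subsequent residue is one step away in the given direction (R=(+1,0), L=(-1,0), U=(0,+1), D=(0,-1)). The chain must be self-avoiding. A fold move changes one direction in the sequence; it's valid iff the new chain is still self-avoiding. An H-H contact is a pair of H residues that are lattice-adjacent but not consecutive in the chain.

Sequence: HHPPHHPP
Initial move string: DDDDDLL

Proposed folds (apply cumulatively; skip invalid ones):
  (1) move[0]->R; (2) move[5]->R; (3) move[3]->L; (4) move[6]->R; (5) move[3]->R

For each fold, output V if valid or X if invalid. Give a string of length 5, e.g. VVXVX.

Answer: VXVXV

Derivation:
Initial: DDDDDLL -> [(0, 0), (0, -1), (0, -2), (0, -3), (0, -4), (0, -5), (-1, -5), (-2, -5)]
Fold 1: move[0]->R => RDDDDLL VALID
Fold 2: move[5]->R => RDDDDRL INVALID (collision), skipped
Fold 3: move[3]->L => RDDLDLL VALID
Fold 4: move[6]->R => RDDLDLR INVALID (collision), skipped
Fold 5: move[3]->R => RDDRDLL VALID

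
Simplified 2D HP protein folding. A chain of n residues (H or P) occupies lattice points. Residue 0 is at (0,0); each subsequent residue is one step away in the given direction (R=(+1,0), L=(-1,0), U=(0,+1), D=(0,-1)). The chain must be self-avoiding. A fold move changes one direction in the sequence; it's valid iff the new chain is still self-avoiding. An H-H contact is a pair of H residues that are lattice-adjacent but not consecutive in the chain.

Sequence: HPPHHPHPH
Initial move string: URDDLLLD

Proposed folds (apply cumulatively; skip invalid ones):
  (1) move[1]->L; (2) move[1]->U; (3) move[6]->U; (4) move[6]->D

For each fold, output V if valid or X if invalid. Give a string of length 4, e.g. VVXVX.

Initial: URDDLLLD -> [(0, 0), (0, 1), (1, 1), (1, 0), (1, -1), (0, -1), (-1, -1), (-2, -1), (-2, -2)]
Fold 1: move[1]->L => ULDDLLLD VALID
Fold 2: move[1]->U => UUDDLLLD INVALID (collision), skipped
Fold 3: move[6]->U => ULDDLLUD INVALID (collision), skipped
Fold 4: move[6]->D => ULDDLLDD VALID

Answer: VXXV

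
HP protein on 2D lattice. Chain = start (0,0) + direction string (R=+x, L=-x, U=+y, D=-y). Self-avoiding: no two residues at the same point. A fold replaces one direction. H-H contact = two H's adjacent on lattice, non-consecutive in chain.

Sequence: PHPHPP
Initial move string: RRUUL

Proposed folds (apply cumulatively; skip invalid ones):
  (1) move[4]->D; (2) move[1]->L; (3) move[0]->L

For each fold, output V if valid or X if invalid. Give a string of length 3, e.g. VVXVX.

Answer: XXX

Derivation:
Initial: RRUUL -> [(0, 0), (1, 0), (2, 0), (2, 1), (2, 2), (1, 2)]
Fold 1: move[4]->D => RRUUD INVALID (collision), skipped
Fold 2: move[1]->L => RLUUL INVALID (collision), skipped
Fold 3: move[0]->L => LRUUL INVALID (collision), skipped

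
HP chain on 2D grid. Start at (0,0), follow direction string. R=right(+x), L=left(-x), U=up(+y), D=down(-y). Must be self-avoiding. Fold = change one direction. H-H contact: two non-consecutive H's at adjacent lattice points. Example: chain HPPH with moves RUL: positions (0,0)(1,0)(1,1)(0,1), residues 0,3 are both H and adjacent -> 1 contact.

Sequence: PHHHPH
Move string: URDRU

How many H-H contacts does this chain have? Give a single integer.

Positions: [(0, 0), (0, 1), (1, 1), (1, 0), (2, 0), (2, 1)]
H-H contact: residue 2 @(1,1) - residue 5 @(2, 1)

Answer: 1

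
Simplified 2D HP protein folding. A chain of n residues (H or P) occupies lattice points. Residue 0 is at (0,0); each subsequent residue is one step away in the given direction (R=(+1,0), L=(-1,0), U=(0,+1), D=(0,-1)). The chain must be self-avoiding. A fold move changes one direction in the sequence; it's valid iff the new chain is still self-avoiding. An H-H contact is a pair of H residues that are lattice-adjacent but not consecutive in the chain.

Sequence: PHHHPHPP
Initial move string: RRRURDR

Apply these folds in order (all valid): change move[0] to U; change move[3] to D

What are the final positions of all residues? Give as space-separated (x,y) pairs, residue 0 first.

Answer: (0,0) (0,1) (1,1) (2,1) (2,0) (3,0) (3,-1) (4,-1)

Derivation:
Initial moves: RRRURDR
Fold: move[0]->U => URRURDR (positions: [(0, 0), (0, 1), (1, 1), (2, 1), (2, 2), (3, 2), (3, 1), (4, 1)])
Fold: move[3]->D => URRDRDR (positions: [(0, 0), (0, 1), (1, 1), (2, 1), (2, 0), (3, 0), (3, -1), (4, -1)])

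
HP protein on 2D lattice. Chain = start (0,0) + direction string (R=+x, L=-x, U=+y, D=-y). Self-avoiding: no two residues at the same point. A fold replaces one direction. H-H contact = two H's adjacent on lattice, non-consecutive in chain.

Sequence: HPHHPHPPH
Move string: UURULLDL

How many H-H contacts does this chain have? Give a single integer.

Positions: [(0, 0), (0, 1), (0, 2), (1, 2), (1, 3), (0, 3), (-1, 3), (-1, 2), (-2, 2)]
H-H contact: residue 2 @(0,2) - residue 5 @(0, 3)

Answer: 1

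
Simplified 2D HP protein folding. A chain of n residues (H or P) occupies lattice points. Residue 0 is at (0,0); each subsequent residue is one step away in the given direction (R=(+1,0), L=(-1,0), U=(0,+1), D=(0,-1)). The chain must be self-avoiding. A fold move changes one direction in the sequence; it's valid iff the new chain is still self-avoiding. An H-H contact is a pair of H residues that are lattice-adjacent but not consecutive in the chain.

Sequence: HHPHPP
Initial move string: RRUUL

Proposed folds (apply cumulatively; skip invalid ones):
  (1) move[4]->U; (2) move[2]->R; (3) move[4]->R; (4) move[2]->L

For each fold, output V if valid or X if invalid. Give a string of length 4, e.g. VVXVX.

Initial: RRUUL -> [(0, 0), (1, 0), (2, 0), (2, 1), (2, 2), (1, 2)]
Fold 1: move[4]->U => RRUUU VALID
Fold 2: move[2]->R => RRRUU VALID
Fold 3: move[4]->R => RRRUR VALID
Fold 4: move[2]->L => RRLUR INVALID (collision), skipped

Answer: VVVX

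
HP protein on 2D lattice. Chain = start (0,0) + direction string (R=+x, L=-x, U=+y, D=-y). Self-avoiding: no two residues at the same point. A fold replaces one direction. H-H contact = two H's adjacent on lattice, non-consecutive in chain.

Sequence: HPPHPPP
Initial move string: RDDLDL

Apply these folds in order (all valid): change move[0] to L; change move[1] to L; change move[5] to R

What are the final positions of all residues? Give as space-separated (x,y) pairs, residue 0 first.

Initial moves: RDDLDL
Fold: move[0]->L => LDDLDL (positions: [(0, 0), (-1, 0), (-1, -1), (-1, -2), (-2, -2), (-2, -3), (-3, -3)])
Fold: move[1]->L => LLDLDL (positions: [(0, 0), (-1, 0), (-2, 0), (-2, -1), (-3, -1), (-3, -2), (-4, -2)])
Fold: move[5]->R => LLDLDR (positions: [(0, 0), (-1, 0), (-2, 0), (-2, -1), (-3, -1), (-3, -2), (-2, -2)])

Answer: (0,0) (-1,0) (-2,0) (-2,-1) (-3,-1) (-3,-2) (-2,-2)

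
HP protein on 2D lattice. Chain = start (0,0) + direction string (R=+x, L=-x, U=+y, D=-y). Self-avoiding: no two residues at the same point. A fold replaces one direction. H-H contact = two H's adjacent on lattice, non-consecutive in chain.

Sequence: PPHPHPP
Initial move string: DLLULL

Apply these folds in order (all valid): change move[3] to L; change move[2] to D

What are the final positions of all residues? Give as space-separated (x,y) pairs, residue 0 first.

Answer: (0,0) (0,-1) (-1,-1) (-1,-2) (-2,-2) (-3,-2) (-4,-2)

Derivation:
Initial moves: DLLULL
Fold: move[3]->L => DLLLLL (positions: [(0, 0), (0, -1), (-1, -1), (-2, -1), (-3, -1), (-4, -1), (-5, -1)])
Fold: move[2]->D => DLDLLL (positions: [(0, 0), (0, -1), (-1, -1), (-1, -2), (-2, -2), (-3, -2), (-4, -2)])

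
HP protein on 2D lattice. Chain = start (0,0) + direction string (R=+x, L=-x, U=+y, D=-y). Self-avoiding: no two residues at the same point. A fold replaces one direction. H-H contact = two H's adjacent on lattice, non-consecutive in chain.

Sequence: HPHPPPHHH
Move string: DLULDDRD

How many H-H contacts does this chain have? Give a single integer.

Answer: 1

Derivation:
Positions: [(0, 0), (0, -1), (-1, -1), (-1, 0), (-2, 0), (-2, -1), (-2, -2), (-1, -2), (-1, -3)]
H-H contact: residue 2 @(-1,-1) - residue 7 @(-1, -2)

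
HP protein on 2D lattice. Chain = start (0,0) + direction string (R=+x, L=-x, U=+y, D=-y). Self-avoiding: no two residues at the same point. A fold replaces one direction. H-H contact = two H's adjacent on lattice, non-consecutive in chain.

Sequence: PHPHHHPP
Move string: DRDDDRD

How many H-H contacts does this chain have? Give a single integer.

Answer: 0

Derivation:
Positions: [(0, 0), (0, -1), (1, -1), (1, -2), (1, -3), (1, -4), (2, -4), (2, -5)]
No H-H contacts found.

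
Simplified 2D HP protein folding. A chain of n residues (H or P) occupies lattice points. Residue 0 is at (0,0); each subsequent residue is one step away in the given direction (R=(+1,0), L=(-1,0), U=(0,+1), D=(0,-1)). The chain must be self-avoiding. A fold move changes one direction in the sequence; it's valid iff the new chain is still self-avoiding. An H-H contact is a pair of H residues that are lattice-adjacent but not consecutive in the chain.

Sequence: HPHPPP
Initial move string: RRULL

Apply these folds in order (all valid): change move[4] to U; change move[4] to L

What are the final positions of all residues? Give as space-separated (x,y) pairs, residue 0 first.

Initial moves: RRULL
Fold: move[4]->U => RRULU (positions: [(0, 0), (1, 0), (2, 0), (2, 1), (1, 1), (1, 2)])
Fold: move[4]->L => RRULL (positions: [(0, 0), (1, 0), (2, 0), (2, 1), (1, 1), (0, 1)])

Answer: (0,0) (1,0) (2,0) (2,1) (1,1) (0,1)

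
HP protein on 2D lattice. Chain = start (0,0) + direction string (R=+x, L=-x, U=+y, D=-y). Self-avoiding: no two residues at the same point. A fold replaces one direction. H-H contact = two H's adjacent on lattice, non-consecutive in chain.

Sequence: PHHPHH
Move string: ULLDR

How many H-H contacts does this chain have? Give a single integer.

Positions: [(0, 0), (0, 1), (-1, 1), (-2, 1), (-2, 0), (-1, 0)]
H-H contact: residue 2 @(-1,1) - residue 5 @(-1, 0)

Answer: 1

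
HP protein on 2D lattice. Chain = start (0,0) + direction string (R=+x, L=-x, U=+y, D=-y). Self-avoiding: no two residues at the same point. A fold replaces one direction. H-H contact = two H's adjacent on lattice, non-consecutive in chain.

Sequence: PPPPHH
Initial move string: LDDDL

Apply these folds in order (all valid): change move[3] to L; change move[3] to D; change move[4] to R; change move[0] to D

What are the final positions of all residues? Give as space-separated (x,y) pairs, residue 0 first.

Initial moves: LDDDL
Fold: move[3]->L => LDDLL (positions: [(0, 0), (-1, 0), (-1, -1), (-1, -2), (-2, -2), (-3, -2)])
Fold: move[3]->D => LDDDL (positions: [(0, 0), (-1, 0), (-1, -1), (-1, -2), (-1, -3), (-2, -3)])
Fold: move[4]->R => LDDDR (positions: [(0, 0), (-1, 0), (-1, -1), (-1, -2), (-1, -3), (0, -3)])
Fold: move[0]->D => DDDDR (positions: [(0, 0), (0, -1), (0, -2), (0, -3), (0, -4), (1, -4)])

Answer: (0,0) (0,-1) (0,-2) (0,-3) (0,-4) (1,-4)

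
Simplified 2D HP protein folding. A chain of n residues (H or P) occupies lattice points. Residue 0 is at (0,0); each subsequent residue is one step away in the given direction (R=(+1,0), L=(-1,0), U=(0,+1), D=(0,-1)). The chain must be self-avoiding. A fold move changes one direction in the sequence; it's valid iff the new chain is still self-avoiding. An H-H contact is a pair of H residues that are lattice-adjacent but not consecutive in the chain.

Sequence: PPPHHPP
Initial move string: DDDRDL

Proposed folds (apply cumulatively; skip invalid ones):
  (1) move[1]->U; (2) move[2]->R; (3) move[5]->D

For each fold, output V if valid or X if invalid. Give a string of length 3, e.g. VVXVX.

Initial: DDDRDL -> [(0, 0), (0, -1), (0, -2), (0, -3), (1, -3), (1, -4), (0, -4)]
Fold 1: move[1]->U => DUDRDL INVALID (collision), skipped
Fold 2: move[2]->R => DDRRDL VALID
Fold 3: move[5]->D => DDRRDD VALID

Answer: XVV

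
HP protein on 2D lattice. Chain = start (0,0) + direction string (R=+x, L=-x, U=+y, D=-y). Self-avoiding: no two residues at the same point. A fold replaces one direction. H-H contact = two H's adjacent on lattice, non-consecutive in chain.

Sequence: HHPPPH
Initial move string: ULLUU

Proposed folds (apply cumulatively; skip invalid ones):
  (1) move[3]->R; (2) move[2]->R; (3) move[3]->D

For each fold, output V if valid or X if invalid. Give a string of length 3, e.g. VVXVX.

Answer: XXX

Derivation:
Initial: ULLUU -> [(0, 0), (0, 1), (-1, 1), (-2, 1), (-2, 2), (-2, 3)]
Fold 1: move[3]->R => ULLRU INVALID (collision), skipped
Fold 2: move[2]->R => ULRUU INVALID (collision), skipped
Fold 3: move[3]->D => ULLDU INVALID (collision), skipped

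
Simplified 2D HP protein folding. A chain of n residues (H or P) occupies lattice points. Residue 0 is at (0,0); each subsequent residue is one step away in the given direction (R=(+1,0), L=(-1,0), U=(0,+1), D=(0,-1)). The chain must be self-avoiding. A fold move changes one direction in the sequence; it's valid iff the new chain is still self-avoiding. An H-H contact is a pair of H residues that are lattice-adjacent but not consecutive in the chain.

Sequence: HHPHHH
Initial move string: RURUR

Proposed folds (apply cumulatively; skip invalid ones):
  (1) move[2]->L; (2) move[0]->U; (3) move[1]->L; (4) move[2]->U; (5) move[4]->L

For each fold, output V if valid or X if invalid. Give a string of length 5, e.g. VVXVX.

Answer: VVVVV

Derivation:
Initial: RURUR -> [(0, 0), (1, 0), (1, 1), (2, 1), (2, 2), (3, 2)]
Fold 1: move[2]->L => RULUR VALID
Fold 2: move[0]->U => UULUR VALID
Fold 3: move[1]->L => ULLUR VALID
Fold 4: move[2]->U => ULUUR VALID
Fold 5: move[4]->L => ULUUL VALID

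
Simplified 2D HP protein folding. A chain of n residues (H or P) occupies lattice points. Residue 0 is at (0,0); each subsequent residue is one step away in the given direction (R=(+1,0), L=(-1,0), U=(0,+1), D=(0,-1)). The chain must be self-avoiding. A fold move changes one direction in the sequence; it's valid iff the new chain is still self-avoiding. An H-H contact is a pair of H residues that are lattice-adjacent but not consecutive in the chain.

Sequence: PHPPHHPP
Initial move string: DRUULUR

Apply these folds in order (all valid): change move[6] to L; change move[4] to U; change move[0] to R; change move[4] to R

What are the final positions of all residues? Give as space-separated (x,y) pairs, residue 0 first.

Initial moves: DRUULUR
Fold: move[6]->L => DRUULUL (positions: [(0, 0), (0, -1), (1, -1), (1, 0), (1, 1), (0, 1), (0, 2), (-1, 2)])
Fold: move[4]->U => DRUUUUL (positions: [(0, 0), (0, -1), (1, -1), (1, 0), (1, 1), (1, 2), (1, 3), (0, 3)])
Fold: move[0]->R => RRUUUUL (positions: [(0, 0), (1, 0), (2, 0), (2, 1), (2, 2), (2, 3), (2, 4), (1, 4)])
Fold: move[4]->R => RRUURUL (positions: [(0, 0), (1, 0), (2, 0), (2, 1), (2, 2), (3, 2), (3, 3), (2, 3)])

Answer: (0,0) (1,0) (2,0) (2,1) (2,2) (3,2) (3,3) (2,3)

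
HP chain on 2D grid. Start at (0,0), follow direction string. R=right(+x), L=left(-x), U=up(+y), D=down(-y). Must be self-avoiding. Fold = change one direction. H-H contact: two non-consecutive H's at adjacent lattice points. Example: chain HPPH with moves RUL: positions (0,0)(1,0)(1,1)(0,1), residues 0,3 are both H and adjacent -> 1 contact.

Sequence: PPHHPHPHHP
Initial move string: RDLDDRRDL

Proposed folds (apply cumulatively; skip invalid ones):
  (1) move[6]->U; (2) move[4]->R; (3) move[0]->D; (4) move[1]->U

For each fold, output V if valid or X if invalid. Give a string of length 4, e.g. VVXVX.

Answer: XVVX

Derivation:
Initial: RDLDDRRDL -> [(0, 0), (1, 0), (1, -1), (0, -1), (0, -2), (0, -3), (1, -3), (2, -3), (2, -4), (1, -4)]
Fold 1: move[6]->U => RDLDDRUDL INVALID (collision), skipped
Fold 2: move[4]->R => RDLDRRRDL VALID
Fold 3: move[0]->D => DDLDRRRDL VALID
Fold 4: move[1]->U => DULDRRRDL INVALID (collision), skipped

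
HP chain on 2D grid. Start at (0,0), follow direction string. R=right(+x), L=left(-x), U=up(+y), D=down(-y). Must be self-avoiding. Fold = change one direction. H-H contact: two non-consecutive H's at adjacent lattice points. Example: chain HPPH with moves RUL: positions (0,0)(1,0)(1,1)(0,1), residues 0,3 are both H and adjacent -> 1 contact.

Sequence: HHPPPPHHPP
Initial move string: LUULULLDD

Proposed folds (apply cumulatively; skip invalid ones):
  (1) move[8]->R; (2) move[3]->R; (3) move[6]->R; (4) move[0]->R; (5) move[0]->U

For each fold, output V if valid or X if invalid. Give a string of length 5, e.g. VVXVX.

Initial: LUULULLDD -> [(0, 0), (-1, 0), (-1, 1), (-1, 2), (-2, 2), (-2, 3), (-3, 3), (-4, 3), (-4, 2), (-4, 1)]
Fold 1: move[8]->R => LUULULLDR VALID
Fold 2: move[3]->R => LUURULLDR INVALID (collision), skipped
Fold 3: move[6]->R => LUULULRDR INVALID (collision), skipped
Fold 4: move[0]->R => RUULULLDR VALID
Fold 5: move[0]->U => UUULULLDR VALID

Answer: VXXVV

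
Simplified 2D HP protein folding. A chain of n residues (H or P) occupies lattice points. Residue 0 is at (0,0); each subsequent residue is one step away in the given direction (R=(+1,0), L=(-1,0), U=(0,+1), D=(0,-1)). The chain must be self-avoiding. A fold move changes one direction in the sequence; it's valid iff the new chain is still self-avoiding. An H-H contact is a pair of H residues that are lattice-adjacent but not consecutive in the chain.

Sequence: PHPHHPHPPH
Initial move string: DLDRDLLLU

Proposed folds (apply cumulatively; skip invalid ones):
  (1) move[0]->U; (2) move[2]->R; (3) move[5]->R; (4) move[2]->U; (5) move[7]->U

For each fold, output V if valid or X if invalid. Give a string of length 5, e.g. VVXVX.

Initial: DLDRDLLLU -> [(0, 0), (0, -1), (-1, -1), (-1, -2), (0, -2), (0, -3), (-1, -3), (-2, -3), (-3, -3), (-3, -2)]
Fold 1: move[0]->U => ULDRDLLLU INVALID (collision), skipped
Fold 2: move[2]->R => DLRRDLLLU INVALID (collision), skipped
Fold 3: move[5]->R => DLDRDRLLU INVALID (collision), skipped
Fold 4: move[2]->U => DLURDLLLU INVALID (collision), skipped
Fold 5: move[7]->U => DLDRDLLUU VALID

Answer: XXXXV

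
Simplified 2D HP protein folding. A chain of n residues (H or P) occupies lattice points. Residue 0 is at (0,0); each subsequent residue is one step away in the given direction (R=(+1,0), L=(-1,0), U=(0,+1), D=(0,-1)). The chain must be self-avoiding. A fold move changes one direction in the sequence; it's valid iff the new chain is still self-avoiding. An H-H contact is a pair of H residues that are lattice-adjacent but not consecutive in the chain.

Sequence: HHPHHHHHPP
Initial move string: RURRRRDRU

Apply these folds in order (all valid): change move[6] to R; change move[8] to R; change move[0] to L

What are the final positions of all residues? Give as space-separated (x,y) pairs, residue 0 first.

Answer: (0,0) (-1,0) (-1,1) (0,1) (1,1) (2,1) (3,1) (4,1) (5,1) (6,1)

Derivation:
Initial moves: RURRRRDRU
Fold: move[6]->R => RURRRRRRU (positions: [(0, 0), (1, 0), (1, 1), (2, 1), (3, 1), (4, 1), (5, 1), (6, 1), (7, 1), (7, 2)])
Fold: move[8]->R => RURRRRRRR (positions: [(0, 0), (1, 0), (1, 1), (2, 1), (3, 1), (4, 1), (5, 1), (6, 1), (7, 1), (8, 1)])
Fold: move[0]->L => LURRRRRRR (positions: [(0, 0), (-1, 0), (-1, 1), (0, 1), (1, 1), (2, 1), (3, 1), (4, 1), (5, 1), (6, 1)])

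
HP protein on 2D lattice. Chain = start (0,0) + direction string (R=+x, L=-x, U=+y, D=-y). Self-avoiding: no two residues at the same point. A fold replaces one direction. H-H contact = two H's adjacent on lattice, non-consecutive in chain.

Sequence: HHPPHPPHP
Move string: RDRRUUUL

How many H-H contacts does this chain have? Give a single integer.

Positions: [(0, 0), (1, 0), (1, -1), (2, -1), (3, -1), (3, 0), (3, 1), (3, 2), (2, 2)]
No H-H contacts found.

Answer: 0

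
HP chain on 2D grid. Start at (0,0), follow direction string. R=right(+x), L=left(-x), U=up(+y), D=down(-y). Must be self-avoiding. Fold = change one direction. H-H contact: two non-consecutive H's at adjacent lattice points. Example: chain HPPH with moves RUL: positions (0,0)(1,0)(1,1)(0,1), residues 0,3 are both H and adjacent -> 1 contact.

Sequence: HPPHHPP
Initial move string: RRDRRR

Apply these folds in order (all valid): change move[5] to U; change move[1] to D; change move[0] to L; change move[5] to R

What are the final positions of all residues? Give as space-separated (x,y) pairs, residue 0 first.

Answer: (0,0) (-1,0) (-1,-1) (-1,-2) (0,-2) (1,-2) (2,-2)

Derivation:
Initial moves: RRDRRR
Fold: move[5]->U => RRDRRU (positions: [(0, 0), (1, 0), (2, 0), (2, -1), (3, -1), (4, -1), (4, 0)])
Fold: move[1]->D => RDDRRU (positions: [(0, 0), (1, 0), (1, -1), (1, -2), (2, -2), (3, -2), (3, -1)])
Fold: move[0]->L => LDDRRU (positions: [(0, 0), (-1, 0), (-1, -1), (-1, -2), (0, -2), (1, -2), (1, -1)])
Fold: move[5]->R => LDDRRR (positions: [(0, 0), (-1, 0), (-1, -1), (-1, -2), (0, -2), (1, -2), (2, -2)])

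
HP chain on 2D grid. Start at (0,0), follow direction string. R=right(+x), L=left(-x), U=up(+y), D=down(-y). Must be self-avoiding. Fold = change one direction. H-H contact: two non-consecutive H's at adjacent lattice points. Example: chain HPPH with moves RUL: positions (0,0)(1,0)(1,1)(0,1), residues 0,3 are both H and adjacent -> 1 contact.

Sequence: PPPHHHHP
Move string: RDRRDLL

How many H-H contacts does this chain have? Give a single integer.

Answer: 1

Derivation:
Positions: [(0, 0), (1, 0), (1, -1), (2, -1), (3, -1), (3, -2), (2, -2), (1, -2)]
H-H contact: residue 3 @(2,-1) - residue 6 @(2, -2)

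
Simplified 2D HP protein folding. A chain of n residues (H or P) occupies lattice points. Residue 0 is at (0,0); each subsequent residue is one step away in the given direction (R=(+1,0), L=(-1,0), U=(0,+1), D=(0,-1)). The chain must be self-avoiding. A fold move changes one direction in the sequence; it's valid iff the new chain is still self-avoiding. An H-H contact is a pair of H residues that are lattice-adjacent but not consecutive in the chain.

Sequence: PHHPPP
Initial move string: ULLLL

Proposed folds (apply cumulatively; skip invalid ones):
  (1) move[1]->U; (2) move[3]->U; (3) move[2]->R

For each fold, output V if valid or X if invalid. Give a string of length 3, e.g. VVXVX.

Initial: ULLLL -> [(0, 0), (0, 1), (-1, 1), (-2, 1), (-3, 1), (-4, 1)]
Fold 1: move[1]->U => UULLL VALID
Fold 2: move[3]->U => UULUL VALID
Fold 3: move[2]->R => UURUL VALID

Answer: VVV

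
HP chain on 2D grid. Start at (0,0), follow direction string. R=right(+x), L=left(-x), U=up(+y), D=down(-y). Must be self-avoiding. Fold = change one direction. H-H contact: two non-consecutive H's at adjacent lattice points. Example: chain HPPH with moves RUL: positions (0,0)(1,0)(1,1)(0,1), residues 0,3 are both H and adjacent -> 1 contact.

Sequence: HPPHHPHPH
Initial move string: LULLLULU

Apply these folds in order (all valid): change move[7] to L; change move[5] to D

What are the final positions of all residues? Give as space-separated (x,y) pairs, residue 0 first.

Answer: (0,0) (-1,0) (-1,1) (-2,1) (-3,1) (-4,1) (-4,0) (-5,0) (-6,0)

Derivation:
Initial moves: LULLLULU
Fold: move[7]->L => LULLLULL (positions: [(0, 0), (-1, 0), (-1, 1), (-2, 1), (-3, 1), (-4, 1), (-4, 2), (-5, 2), (-6, 2)])
Fold: move[5]->D => LULLLDLL (positions: [(0, 0), (-1, 0), (-1, 1), (-2, 1), (-3, 1), (-4, 1), (-4, 0), (-5, 0), (-6, 0)])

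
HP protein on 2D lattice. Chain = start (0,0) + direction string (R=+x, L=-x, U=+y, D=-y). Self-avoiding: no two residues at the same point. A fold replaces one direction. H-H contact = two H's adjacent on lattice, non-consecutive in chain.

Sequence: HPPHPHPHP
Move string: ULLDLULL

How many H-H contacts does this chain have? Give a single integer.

Positions: [(0, 0), (0, 1), (-1, 1), (-2, 1), (-2, 0), (-3, 0), (-3, 1), (-4, 1), (-5, 1)]
No H-H contacts found.

Answer: 0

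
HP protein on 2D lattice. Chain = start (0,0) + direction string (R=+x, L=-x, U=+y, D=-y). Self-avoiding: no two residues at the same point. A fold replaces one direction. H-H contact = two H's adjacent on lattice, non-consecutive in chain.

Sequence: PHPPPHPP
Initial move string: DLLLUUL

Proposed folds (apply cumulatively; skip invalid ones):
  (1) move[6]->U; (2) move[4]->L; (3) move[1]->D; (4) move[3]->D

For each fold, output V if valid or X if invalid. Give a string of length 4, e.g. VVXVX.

Initial: DLLLUUL -> [(0, 0), (0, -1), (-1, -1), (-2, -1), (-3, -1), (-3, 0), (-3, 1), (-4, 1)]
Fold 1: move[6]->U => DLLLUUU VALID
Fold 2: move[4]->L => DLLLLUU VALID
Fold 3: move[1]->D => DDLLLUU VALID
Fold 4: move[3]->D => DDLDLUU VALID

Answer: VVVV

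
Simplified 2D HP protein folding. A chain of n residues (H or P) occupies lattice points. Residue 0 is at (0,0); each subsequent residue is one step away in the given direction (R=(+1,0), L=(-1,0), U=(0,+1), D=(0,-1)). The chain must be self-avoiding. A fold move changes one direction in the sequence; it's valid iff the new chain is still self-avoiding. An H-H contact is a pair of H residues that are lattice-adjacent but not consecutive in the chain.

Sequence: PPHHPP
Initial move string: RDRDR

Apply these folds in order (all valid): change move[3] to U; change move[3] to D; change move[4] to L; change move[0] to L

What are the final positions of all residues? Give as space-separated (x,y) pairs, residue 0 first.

Initial moves: RDRDR
Fold: move[3]->U => RDRUR (positions: [(0, 0), (1, 0), (1, -1), (2, -1), (2, 0), (3, 0)])
Fold: move[3]->D => RDRDR (positions: [(0, 0), (1, 0), (1, -1), (2, -1), (2, -2), (3, -2)])
Fold: move[4]->L => RDRDL (positions: [(0, 0), (1, 0), (1, -1), (2, -1), (2, -2), (1, -2)])
Fold: move[0]->L => LDRDL (positions: [(0, 0), (-1, 0), (-1, -1), (0, -1), (0, -2), (-1, -2)])

Answer: (0,0) (-1,0) (-1,-1) (0,-1) (0,-2) (-1,-2)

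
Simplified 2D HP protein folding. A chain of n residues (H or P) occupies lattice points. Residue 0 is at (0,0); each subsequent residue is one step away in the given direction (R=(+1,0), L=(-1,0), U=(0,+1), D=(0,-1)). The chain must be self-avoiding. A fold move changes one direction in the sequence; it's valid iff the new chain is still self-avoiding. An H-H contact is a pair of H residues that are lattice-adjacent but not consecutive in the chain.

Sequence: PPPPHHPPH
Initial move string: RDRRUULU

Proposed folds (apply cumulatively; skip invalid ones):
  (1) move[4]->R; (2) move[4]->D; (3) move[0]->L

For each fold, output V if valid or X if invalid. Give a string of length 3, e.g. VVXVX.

Initial: RDRRUULU -> [(0, 0), (1, 0), (1, -1), (2, -1), (3, -1), (3, 0), (3, 1), (2, 1), (2, 2)]
Fold 1: move[4]->R => RDRRRULU VALID
Fold 2: move[4]->D => RDRRDULU INVALID (collision), skipped
Fold 3: move[0]->L => LDRRRULU VALID

Answer: VXV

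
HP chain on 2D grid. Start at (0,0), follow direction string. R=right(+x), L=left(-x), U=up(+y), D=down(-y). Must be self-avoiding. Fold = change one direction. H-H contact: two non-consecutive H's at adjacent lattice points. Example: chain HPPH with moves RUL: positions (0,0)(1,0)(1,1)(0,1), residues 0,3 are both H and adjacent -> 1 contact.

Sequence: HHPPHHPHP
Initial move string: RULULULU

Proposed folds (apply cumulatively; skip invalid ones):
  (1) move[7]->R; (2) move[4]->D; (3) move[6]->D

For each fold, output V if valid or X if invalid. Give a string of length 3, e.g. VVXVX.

Answer: XXX

Derivation:
Initial: RULULULU -> [(0, 0), (1, 0), (1, 1), (0, 1), (0, 2), (-1, 2), (-1, 3), (-2, 3), (-2, 4)]
Fold 1: move[7]->R => RULULULR INVALID (collision), skipped
Fold 2: move[4]->D => RULUDULU INVALID (collision), skipped
Fold 3: move[6]->D => RULULUDU INVALID (collision), skipped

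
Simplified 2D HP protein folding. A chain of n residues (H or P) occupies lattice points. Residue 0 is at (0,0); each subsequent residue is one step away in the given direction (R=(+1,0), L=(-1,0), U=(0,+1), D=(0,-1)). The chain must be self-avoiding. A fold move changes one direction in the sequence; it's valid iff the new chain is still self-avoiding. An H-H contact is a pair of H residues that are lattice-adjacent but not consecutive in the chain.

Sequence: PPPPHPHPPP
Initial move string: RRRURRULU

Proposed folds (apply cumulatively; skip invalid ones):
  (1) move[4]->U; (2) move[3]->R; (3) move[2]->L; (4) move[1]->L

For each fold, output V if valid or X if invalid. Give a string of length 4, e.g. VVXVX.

Answer: VVXX

Derivation:
Initial: RRRURRULU -> [(0, 0), (1, 0), (2, 0), (3, 0), (3, 1), (4, 1), (5, 1), (5, 2), (4, 2), (4, 3)]
Fold 1: move[4]->U => RRRUURULU VALID
Fold 2: move[3]->R => RRRRURULU VALID
Fold 3: move[2]->L => RRLRURULU INVALID (collision), skipped
Fold 4: move[1]->L => RLRRURULU INVALID (collision), skipped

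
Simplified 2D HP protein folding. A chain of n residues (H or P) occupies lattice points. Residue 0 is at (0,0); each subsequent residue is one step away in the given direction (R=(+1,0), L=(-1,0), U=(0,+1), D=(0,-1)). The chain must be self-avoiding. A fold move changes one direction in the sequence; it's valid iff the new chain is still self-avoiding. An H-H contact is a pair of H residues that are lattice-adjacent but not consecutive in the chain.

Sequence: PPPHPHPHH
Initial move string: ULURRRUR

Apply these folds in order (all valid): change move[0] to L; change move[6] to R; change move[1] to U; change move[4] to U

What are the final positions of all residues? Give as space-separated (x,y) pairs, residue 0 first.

Answer: (0,0) (-1,0) (-1,1) (-1,2) (0,2) (0,3) (1,3) (2,3) (3,3)

Derivation:
Initial moves: ULURRRUR
Fold: move[0]->L => LLURRRUR (positions: [(0, 0), (-1, 0), (-2, 0), (-2, 1), (-1, 1), (0, 1), (1, 1), (1, 2), (2, 2)])
Fold: move[6]->R => LLURRRRR (positions: [(0, 0), (-1, 0), (-2, 0), (-2, 1), (-1, 1), (0, 1), (1, 1), (2, 1), (3, 1)])
Fold: move[1]->U => LUURRRRR (positions: [(0, 0), (-1, 0), (-1, 1), (-1, 2), (0, 2), (1, 2), (2, 2), (3, 2), (4, 2)])
Fold: move[4]->U => LUURURRR (positions: [(0, 0), (-1, 0), (-1, 1), (-1, 2), (0, 2), (0, 3), (1, 3), (2, 3), (3, 3)])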